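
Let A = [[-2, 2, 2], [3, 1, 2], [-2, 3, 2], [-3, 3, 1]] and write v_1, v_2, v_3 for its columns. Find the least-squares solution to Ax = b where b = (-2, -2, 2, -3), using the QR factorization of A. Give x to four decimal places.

v_1 = (-2, 3, -2, -3); ‖v_1‖ = 5.0990, so e_1 = (-0.3922, 0.5883, -0.3922, -0.5883).
e_1·v_2 = (-0.3922)·2 + 0.5883·1 + (-0.3922)·3 + (-0.5883)·3 = -3.1379.
u_2 = v_2 + 3.1379·e_1 = (0.7692, 2.8462, 1.7692, 1.1538).
‖u_2‖ = 3.6268, so e_2 = (0.2121, 0.7848, 0.4878, 0.3181).
e_1·v_3 = (-0.3922)·2 + 0.5883·2 + (-0.3922)·2 + (-0.5883)·1 = -0.9806; e_2·v_3 = 0.2121·2 + 0.7848·2 + 0.4878·2 + 0.3181·1 = 3.2875.
u_3 = v_3 + 0.9806·e_1 − 3.2875·e_2 = (0.9181, -0.0029, 0.0117, -0.6228).
‖u_3‖ = 1.1095, so e_3 = (0.8275, -0.0026, 0.0105, -0.5613).
Qᵀb = (0.5883, -1.9725, 0.0553).
Back-substitute: x_3 = 0.0553/1.1095 = 0.0499.
x_2 = (-1.9725 − 3.2875·0.0499)/3.6268 = -0.5891.
x_1 = (0.5883 + 3.1379·(-0.5891) + 0.9806·0.0499)/5.0990 = -0.2375.

x = (-0.2375, -0.5891, 0.0499)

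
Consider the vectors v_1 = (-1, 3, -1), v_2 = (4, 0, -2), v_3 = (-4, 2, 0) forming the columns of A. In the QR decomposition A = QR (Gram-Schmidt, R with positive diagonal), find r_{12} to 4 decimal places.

v_1 = (-1, 3, -1); ‖v_1‖ = 3.3166, so q_1 = (-0.3015, 0.9045, -0.3015).
r_{12} = q_1·v_2 = -0.6030.

r_{12} = -0.6030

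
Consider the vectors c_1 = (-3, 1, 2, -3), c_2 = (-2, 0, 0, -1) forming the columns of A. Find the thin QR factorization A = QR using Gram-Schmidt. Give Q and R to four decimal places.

Q = [[-0.6255, -0.6794], [0.2085, -0.3218], [0.4170, -0.6437], [-0.6255, 0.1430]], R = [[4.7958, 1.8766], [0.0000, 1.2158]]

c_1 = (-3, 1, 2, -3); ‖c_1‖ = 4.7958, so e_1 = (-0.6255, 0.2085, 0.4170, -0.6255).
e_1·c_2 = (-0.6255)·(-2) + 0.2085·0 + 0.4170·0 + (-0.6255)·(-1) = 1.8766.
u_2 = c_2 − 1.8766·e_1 = (-0.8261, -0.3913, -0.7826, 0.1739).
‖u_2‖ = 1.2158, so e_2 = (-0.6794, -0.3218, -0.6437, 0.1430).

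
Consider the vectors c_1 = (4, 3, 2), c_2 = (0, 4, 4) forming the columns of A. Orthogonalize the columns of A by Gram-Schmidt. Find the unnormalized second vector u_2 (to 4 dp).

e_1 = c_1/‖c_1‖ = (4, 3, 2)/5.3852 = (0.7428, 0.5571, 0.3714).
r_{12} = e_1·c_2 = 3.7139.
u_2 = c_2 − 3.7139·e_1 = (-2.7586, 1.9310, 2.6207).

u_2 = (-2.7586, 1.9310, 2.6207)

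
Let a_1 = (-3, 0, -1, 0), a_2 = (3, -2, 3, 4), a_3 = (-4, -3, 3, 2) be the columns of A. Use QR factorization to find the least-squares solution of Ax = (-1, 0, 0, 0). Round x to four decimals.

x = (0.1771, -0.0451, 0.0764)

q_1 = a_1/‖a_1‖ = (-3, 0, -1, 0)/3.1623 = (-0.9487, 0.0000, -0.3162, 0.0000).
r_{12} = q_1·a_2 = -3.7947.
u_2 = a_2 + 3.7947·q_1 = (-0.6000, -2.0000, 1.8000, 4.0000).
‖u_2‖ = 4.8580, so q_2 = (-0.1235, -0.4117, 0.3705, 0.8234).
r_{13} = q_1·a_3 = 2.8460; r_{23} = q_2·a_3 = 4.4875.
u_3 = a_3 − 2.8460·q_1 − 4.4875·q_2 = (-0.7458, -1.1525, 2.2373, -1.6949).
‖u_3‖ = 3.1245, so q_3 = (-0.2387, -0.3689, 0.7160, -0.5425).
Qᵀb = (0.9487, 0.1235, 0.2387).
Back-substitute: x_3 = 0.2387/3.1245 = 0.0764.
x_2 = (0.1235 − 4.4875·0.0764)/4.8580 = -0.0451.
x_1 = (0.9487 + 3.7947·(-0.0451) − 2.8460·0.0764)/3.1623 = 0.1771.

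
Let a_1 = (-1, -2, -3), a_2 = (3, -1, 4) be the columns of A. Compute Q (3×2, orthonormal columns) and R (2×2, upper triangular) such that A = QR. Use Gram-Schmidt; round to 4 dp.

e_1 = a_1/‖a_1‖ = (-1, -2, -3)/3.7417 = (-0.2673, -0.5345, -0.8018).
r_{12} = e_1·a_2 = -3.4744.
u_2 = a_2 + 3.4744·e_1 = (2.0714, -2.8571, 1.2143).
‖u_2‖ = 3.7321, so e_2 = (0.5550, -0.7656, 0.3254).

Q = [[-0.2673, 0.5550], [-0.5345, -0.7656], [-0.8018, 0.3254]], R = [[3.7417, -3.4744], [0.0000, 3.7321]]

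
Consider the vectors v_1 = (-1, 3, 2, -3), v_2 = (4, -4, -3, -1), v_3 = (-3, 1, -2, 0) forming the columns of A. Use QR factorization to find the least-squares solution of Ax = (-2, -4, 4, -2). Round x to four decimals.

q_1 = v_1/‖v_1‖ = (-1, 3, 2, -3)/4.7958 = (-0.2085, 0.6255, 0.4170, -0.6255).
r_{12} = q_1·v_2 = -3.9618.
u_2 = v_2 + 3.9618·q_1 = (3.1739, -1.5217, -1.3478, -3.4783).
‖u_2‖ = 5.1288, so q_2 = (0.6188, -0.2967, -0.2628, -0.6782).
r_{13} = q_1·v_3 = 0.4170; r_{23} = q_2·v_3 = -1.6276.
u_3 = v_3 − 0.4170·q_1 + 1.6276·q_2 = (-1.9058, 0.2562, -2.6017, -0.8430).
‖u_3‖ = 3.3432, so q_3 = (-0.5701, 0.0766, -0.7782, -0.2521).
Qᵀb = (0.8341, 0.2543, -1.7749).
Back-substitute: x_3 = -1.7749/3.3432 = -0.5309.
x_2 = (0.2543 + 1.6276·(-0.5309))/5.1288 = -0.1189.
x_1 = (0.8341 + 3.9618·(-0.1189) − 0.4170·(-0.5309))/4.7958 = 0.1219.

x = (0.1219, -0.1189, -0.5309)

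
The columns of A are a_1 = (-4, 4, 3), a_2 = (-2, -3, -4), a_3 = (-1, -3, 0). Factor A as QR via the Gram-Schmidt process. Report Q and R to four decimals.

a_1 = (-4, 4, 3); ‖a_1‖ = 6.4031, so q_1 = (-0.6247, 0.6247, 0.4685).
q_1·a_2 = (-0.6247)·(-2) + 0.6247·(-3) + 0.4685·(-4) = -2.4988.
u_2 = a_2 + 2.4988·q_1 = (-3.5610, -1.4390, -2.8293).
‖u_2‖ = 4.7703, so q_2 = (-0.7465, -0.3017, -0.5931).
q_1·a_3 = (-0.6247)·(-1) + 0.6247·(-3) + 0.4685·0 = -1.2494; q_2·a_3 = (-0.7465)·(-1) + (-0.3017)·(-3) + (-0.5931)·0 = 1.6515.
u_3 = a_3 + 1.2494·q_1 − 1.6515·q_2 = (-0.5477, -1.7213, 1.5648).
‖u_3‖ = 2.3899, so q_3 = (-0.2292, -0.7202, 0.6548).

Q = [[-0.6247, -0.7465, -0.2292], [0.6247, -0.3017, -0.7202], [0.4685, -0.5931, 0.6548]], R = [[6.4031, -2.4988, -1.2494], [0.0000, 4.7703, 1.6515], [0.0000, 0.0000, 2.3899]]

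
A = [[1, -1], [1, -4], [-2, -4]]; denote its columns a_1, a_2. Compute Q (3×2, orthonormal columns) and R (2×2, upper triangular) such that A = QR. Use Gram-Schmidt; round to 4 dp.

Q = [[0.4082, -0.2673], [0.4082, -0.8018], [-0.8165, -0.5345]], R = [[2.4495, 1.2247], [0.0000, 5.6125]]

a_1 = (1, 1, -2); ‖a_1‖ = 2.4495, so e_1 = (0.4082, 0.4082, -0.8165).
e_1·a_2 = 0.4082·(-1) + 0.4082·(-4) + (-0.8165)·(-4) = 1.2247.
u_2 = a_2 − 1.2247·e_1 = (-1.5000, -4.5000, -3.0000).
‖u_2‖ = 5.6125, so e_2 = (-0.2673, -0.8018, -0.5345).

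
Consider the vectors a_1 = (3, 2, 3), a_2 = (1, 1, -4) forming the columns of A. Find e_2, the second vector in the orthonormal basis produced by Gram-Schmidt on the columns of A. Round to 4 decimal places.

a_1 = (3, 2, 3); ‖a_1‖ = 4.6904, so e_1 = (0.6396, 0.4264, 0.6396).
e_1·a_2 = 0.6396·1 + 0.4264·1 + 0.6396·(-4) = -1.4924.
u_2 = a_2 + 1.4924·e_1 = (1.9545, 1.6364, -3.0455).
‖u_2‖ = 3.9715, so e_2 = (0.4921, 0.4120, -0.7668).

e_2 = (0.4921, 0.4120, -0.7668)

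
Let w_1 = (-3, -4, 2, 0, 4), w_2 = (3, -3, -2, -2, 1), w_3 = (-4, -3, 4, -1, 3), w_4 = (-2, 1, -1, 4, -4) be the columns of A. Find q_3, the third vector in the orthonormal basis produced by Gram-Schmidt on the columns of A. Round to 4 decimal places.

q_1 = w_1/‖w_1‖ = (-3, -4, 2, 0, 4)/6.7082 = (-0.4472, -0.5963, 0.2981, 0.0000, 0.5963).
r_{12} = q_1·w_2 = 0.4472.
u_2 = w_2 − 0.4472·q_1 = (3.2000, -2.7333, -2.1333, -2.0000, 0.7333).
‖u_2‖ = 5.1769, so q_2 = (0.6181, -0.5280, -0.4121, -0.3863, 0.1417).
r_{13} = q_1·w_3 = 6.5591; r_{23} = q_2·w_3 = -1.7256.
u_3 = w_3 − 6.5591·q_1 + 1.7256·q_2 = (0.0000, 0.0000, 1.3333, -1.6667, -0.6667).
‖u_3‖ = 2.2361, so q_3 = (0.0000, 0.0000, 0.5963, -0.7454, -0.2981).

q_3 = (0.0000, 0.0000, 0.5963, -0.7454, -0.2981)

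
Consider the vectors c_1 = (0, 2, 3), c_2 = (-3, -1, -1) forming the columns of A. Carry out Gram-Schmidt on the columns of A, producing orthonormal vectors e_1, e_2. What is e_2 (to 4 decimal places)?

e_2 = (-0.9958, -0.0766, 0.0511)

c_1 = (0, 2, 3); ‖c_1‖ = 3.6056, so e_1 = (0.0000, 0.5547, 0.8321).
e_1·c_2 = 0.0000·(-3) + 0.5547·(-1) + 0.8321·(-1) = -1.3868.
u_2 = c_2 + 1.3868·e_1 = (-3.0000, -0.2308, 0.1538).
‖u_2‖ = 3.0128, so e_2 = (-0.9958, -0.0766, 0.0511).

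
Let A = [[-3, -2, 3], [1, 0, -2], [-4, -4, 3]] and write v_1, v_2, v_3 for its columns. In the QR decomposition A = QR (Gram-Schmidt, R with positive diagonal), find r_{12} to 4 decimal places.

v_1 = (-3, 1, -4); ‖v_1‖ = 5.0990, so q_1 = (-0.5883, 0.1961, -0.7845).
r_{12} = q_1·v_2 = 4.3146.

r_{12} = 4.3146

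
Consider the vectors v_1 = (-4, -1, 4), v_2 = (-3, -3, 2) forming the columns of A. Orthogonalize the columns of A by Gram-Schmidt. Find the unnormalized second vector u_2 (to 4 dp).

u_2 = (-0.2121, -2.3030, -0.7879)

q_1 = v_1/‖v_1‖ = (-4, -1, 4)/5.7446 = (-0.6963, -0.1741, 0.6963).
r_{12} = q_1·v_2 = 4.0038.
u_2 = v_2 − 4.0038·q_1 = (-0.2121, -2.3030, -0.7879).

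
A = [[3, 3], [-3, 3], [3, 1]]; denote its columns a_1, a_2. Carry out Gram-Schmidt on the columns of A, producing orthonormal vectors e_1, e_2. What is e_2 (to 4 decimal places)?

a_1 = (3, -3, 3); ‖a_1‖ = 5.1962, so e_1 = (0.5774, -0.5774, 0.5774).
e_1·a_2 = 0.5774·3 + (-0.5774)·3 + 0.5774·1 = 0.5774.
u_2 = a_2 − 0.5774·e_1 = (2.6667, 3.3333, 0.6667).
‖u_2‖ = 4.3205, so e_2 = (0.6172, 0.7715, 0.1543).

e_2 = (0.6172, 0.7715, 0.1543)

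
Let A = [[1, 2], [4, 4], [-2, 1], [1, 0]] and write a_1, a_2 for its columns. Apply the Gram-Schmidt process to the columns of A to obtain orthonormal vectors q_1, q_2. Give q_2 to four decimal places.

q_2 = (0.4159, 0.3565, 0.8021, -0.2377)

q_1 = a_1/‖a_1‖ = (1, 4, -2, 1)/4.6904 = (0.2132, 0.8528, -0.4264, 0.2132).
r_{12} = q_1·a_2 = 3.4112.
u_2 = a_2 − 3.4112·q_1 = (1.2727, 1.0909, 2.4545, -0.7273).
‖u_2‖ = 3.0600, so q_2 = (0.4159, 0.3565, 0.8021, -0.2377).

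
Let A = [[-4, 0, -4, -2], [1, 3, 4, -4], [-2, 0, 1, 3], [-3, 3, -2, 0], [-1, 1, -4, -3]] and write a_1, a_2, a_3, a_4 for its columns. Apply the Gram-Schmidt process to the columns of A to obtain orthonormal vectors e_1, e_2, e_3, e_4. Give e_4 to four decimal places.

a_1 = (-4, 1, -2, -3, -1); ‖a_1‖ = 5.5678, so e_1 = (-0.7184, 0.1796, -0.3592, -0.5388, -0.1796).
e_1·a_2 = (-0.7184)·0 + 0.1796·3 + (-0.3592)·0 + (-0.5388)·3 + (-0.1796)·1 = -1.2572.
u_2 = a_2 + 1.2572·e_1 = (-0.9032, 3.2258, -0.4516, 2.3226, 0.7742).
‖u_2‖ = 4.1737, so e_2 = (-0.2164, 0.7729, -0.1082, 0.5565, 0.1855).
e_1·a_3 = (-0.7184)·(-4) + 0.1796·4 + (-0.3592)·1 + (-0.5388)·(-2) + (-0.1796)·(-4) = 5.0289; e_2·a_3 = (-0.2164)·(-4) + 0.7729·4 + (-0.1082)·1 + 0.5565·(-2) + 0.1855·(-4) = 1.9941.
u_3 = a_3 − 5.0289·e_1 − 1.9941·e_2 = (0.0444, 1.5556, 3.0222, -0.4000, -3.4667).
‖u_3‖ = 4.8717, so e_3 = (0.0091, 0.3193, 0.6204, -0.0821, -0.7116).
e_1·a_4 = (-0.7184)·(-2) + 0.1796·(-4) + (-0.3592)·3 + (-0.5388)·0 + (-0.1796)·(-3) = 0.1796; e_2·a_4 = (-0.2164)·(-2) + 0.7729·(-4) + (-0.1082)·3 + 0.5565·0 + 0.1855·(-3) = -3.5399; e_3·a_4 = 0.0091·(-2) + 0.3193·(-4) + 0.6204·3 + (-0.0821)·0 + (-0.7116)·(-3) = 2.7004.
u_4 = a_4 − 0.1796·e_1 + 3.5399·e_2 − 2.7004·e_3 = (-2.6617, -2.1586, 1.0062, 2.2884, -0.3895).
‖u_4‖ = 4.2597, so e_4 = (-0.6249, -0.5067, 0.2362, 0.5372, -0.0914).

e_4 = (-0.6249, -0.5067, 0.2362, 0.5372, -0.0914)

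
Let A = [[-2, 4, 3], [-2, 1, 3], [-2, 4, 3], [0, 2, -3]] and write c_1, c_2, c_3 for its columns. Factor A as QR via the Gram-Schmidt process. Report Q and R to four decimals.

e_1 = c_1/‖c_1‖ = (-2, -2, -2, 0)/3.4641 = (-0.5774, -0.5774, -0.5774, 0.0000).
r_{12} = e_1·c_2 = -5.1962.
u_2 = c_2 + 5.1962·e_1 = (1.0000, -2.0000, 1.0000, 2.0000).
‖u_2‖ = 3.1623, so e_2 = (0.3162, -0.6325, 0.3162, 0.6325).
r_{13} = e_1·c_3 = -5.1962; r_{23} = e_2·c_3 = -1.8974.
u_3 = c_3 + 5.1962·e_1 + 1.8974·e_2 = (0.6000, -1.2000, 0.6000, -1.8000).
‖u_3‖ = 2.3238, so e_3 = (0.2582, -0.5164, 0.2582, -0.7746).

Q = [[-0.5774, 0.3162, 0.2582], [-0.5774, -0.6325, -0.5164], [-0.5774, 0.3162, 0.2582], [0.0000, 0.6325, -0.7746]], R = [[3.4641, -5.1962, -5.1962], [0.0000, 3.1623, -1.8974], [0.0000, 0.0000, 2.3238]]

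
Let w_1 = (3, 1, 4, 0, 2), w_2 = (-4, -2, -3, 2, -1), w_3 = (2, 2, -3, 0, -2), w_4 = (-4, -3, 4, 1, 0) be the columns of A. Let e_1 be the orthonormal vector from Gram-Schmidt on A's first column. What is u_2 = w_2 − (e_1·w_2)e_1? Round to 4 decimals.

u_2 = (-1.2000, -1.0667, 0.7333, 2.0000, 0.8667)

w_1 = (3, 1, 4, 0, 2); ‖w_1‖ = 5.4772, so e_1 = (0.5477, 0.1826, 0.7303, 0.0000, 0.3651).
e_1·w_2 = 0.5477·(-4) + 0.1826·(-2) + 0.7303·(-3) + 0.0000·2 + 0.3651·(-1) = -5.1121.
u_2 = w_2 + 5.1121·e_1 = (-1.2000, -1.0667, 0.7333, 2.0000, 0.8667).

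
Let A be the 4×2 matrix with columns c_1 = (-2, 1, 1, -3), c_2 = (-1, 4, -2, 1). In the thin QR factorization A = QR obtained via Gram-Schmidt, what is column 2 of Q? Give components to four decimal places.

e_2 = (-0.1851, 0.8399, -0.4413, 0.2562)

e_1 = c_1/‖c_1‖ = (-2, 1, 1, -3)/3.8730 = (-0.5164, 0.2582, 0.2582, -0.7746).
r_{12} = e_1·c_2 = 0.2582.
u_2 = c_2 − 0.2582·e_1 = (-0.8667, 3.9333, -2.0667, 1.2000).
‖u_2‖ = 4.6833, so e_2 = (-0.1851, 0.8399, -0.4413, 0.2562).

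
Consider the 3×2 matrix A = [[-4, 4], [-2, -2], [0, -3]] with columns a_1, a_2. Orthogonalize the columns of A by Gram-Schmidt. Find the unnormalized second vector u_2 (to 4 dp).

u_2 = (1.6000, -3.2000, -3.0000)

a_1 = (-4, -2, 0); ‖a_1‖ = 4.4721, so q_1 = (-0.8944, -0.4472, 0.0000).
q_1·a_2 = (-0.8944)·4 + (-0.4472)·(-2) + 0.0000·(-3) = -2.6833.
u_2 = a_2 + 2.6833·q_1 = (1.6000, -3.2000, -3.0000).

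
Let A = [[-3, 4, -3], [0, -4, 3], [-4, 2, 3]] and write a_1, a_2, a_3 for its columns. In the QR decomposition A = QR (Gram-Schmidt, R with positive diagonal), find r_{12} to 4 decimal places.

r_{12} = -4.0000

q_1 = a_1/‖a_1‖ = (-3, 0, -4)/5.0000 = (-0.6000, 0.0000, -0.8000).
r_{12} = q_1·a_2 = -4.0000.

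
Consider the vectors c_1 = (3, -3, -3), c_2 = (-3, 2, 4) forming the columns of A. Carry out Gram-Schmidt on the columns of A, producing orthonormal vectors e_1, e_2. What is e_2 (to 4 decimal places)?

c_1 = (3, -3, -3); ‖c_1‖ = 5.1962, so e_1 = (0.5774, -0.5774, -0.5774).
e_1·c_2 = 0.5774·(-3) + (-0.5774)·2 + (-0.5774)·4 = -5.1962.
u_2 = c_2 + 5.1962·e_1 = (0.0000, -1.0000, 1.0000).
‖u_2‖ = 1.4142, so e_2 = (0.0000, -0.7071, 0.7071).

e_2 = (0.0000, -0.7071, 0.7071)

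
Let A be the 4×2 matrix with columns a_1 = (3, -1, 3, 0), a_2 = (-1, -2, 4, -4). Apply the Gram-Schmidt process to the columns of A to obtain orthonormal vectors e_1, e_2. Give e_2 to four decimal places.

e_1 = a_1/‖a_1‖ = (3, -1, 3, 0)/4.3589 = (0.6882, -0.2294, 0.6882, 0.0000).
r_{12} = e_1·a_2 = 2.5236.
u_2 = a_2 − 2.5236·e_1 = (-2.7368, -1.4211, 2.2632, -4.0000).
‖u_2‖ = 5.5346, so e_2 = (-0.4945, -0.2568, 0.4089, -0.7227).

e_2 = (-0.4945, -0.2568, 0.4089, -0.7227)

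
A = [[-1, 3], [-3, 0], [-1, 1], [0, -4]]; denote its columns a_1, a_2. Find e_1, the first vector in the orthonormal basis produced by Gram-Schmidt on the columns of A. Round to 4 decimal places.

e_1 = (-0.3015, -0.9045, -0.3015, 0.0000)

a_1 = (-1, -3, -1, 0); ‖a_1‖ = 3.3166, so e_1 = (-0.3015, -0.9045, -0.3015, 0.0000).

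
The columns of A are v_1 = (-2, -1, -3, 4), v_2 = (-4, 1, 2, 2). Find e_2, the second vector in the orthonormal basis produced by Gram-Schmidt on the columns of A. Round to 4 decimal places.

e_2 = (-0.7200, 0.2753, 0.6141, 0.1694)

v_1 = (-2, -1, -3, 4); ‖v_1‖ = 5.4772, so e_1 = (-0.3651, -0.1826, -0.5477, 0.7303).
e_1·v_2 = (-0.3651)·(-4) + (-0.1826)·1 + (-0.5477)·2 + 0.7303·2 = 1.6432.
u_2 = v_2 − 1.6432·e_1 = (-3.4000, 1.3000, 2.9000, 0.8000).
‖u_2‖ = 4.7223, so e_2 = (-0.7200, 0.2753, 0.6141, 0.1694).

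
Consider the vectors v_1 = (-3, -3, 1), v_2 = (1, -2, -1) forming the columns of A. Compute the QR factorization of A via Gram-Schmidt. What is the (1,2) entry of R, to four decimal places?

r_{12} = 0.4588

v_1 = (-3, -3, 1); ‖v_1‖ = 4.3589, so e_1 = (-0.6882, -0.6882, 0.2294).
r_{12} = e_1·v_2 = 0.4588.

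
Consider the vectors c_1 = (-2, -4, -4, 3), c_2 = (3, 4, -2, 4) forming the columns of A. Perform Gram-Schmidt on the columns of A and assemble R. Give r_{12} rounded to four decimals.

q_1 = c_1/‖c_1‖ = (-2, -4, -4, 3)/6.7082 = (-0.2981, -0.5963, -0.5963, 0.4472).
r_{12} = q_1·c_2 = -0.2981.

r_{12} = -0.2981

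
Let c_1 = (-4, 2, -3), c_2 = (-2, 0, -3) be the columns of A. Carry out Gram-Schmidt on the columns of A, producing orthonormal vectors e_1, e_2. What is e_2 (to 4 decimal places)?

e_2 = (0.1980, -0.6730, -0.7126)

e_1 = c_1/‖c_1‖ = (-4, 2, -3)/5.3852 = (-0.7428, 0.3714, -0.5571).
r_{12} = e_1·c_2 = 3.1568.
u_2 = c_2 − 3.1568·e_1 = (0.3448, -1.1724, -1.2414).
‖u_2‖ = 1.7420, so e_2 = (0.1980, -0.6730, -0.7126).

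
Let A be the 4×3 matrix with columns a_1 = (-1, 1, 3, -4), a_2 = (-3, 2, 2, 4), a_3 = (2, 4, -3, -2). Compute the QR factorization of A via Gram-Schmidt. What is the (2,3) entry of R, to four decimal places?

a_1 = (-1, 1, 3, -4); ‖a_1‖ = 5.1962, so q_1 = (-0.1925, 0.1925, 0.5774, -0.7698).
q_1·a_2 = (-0.1925)·(-3) + 0.1925·2 + 0.5774·2 + (-0.7698)·4 = -0.9623.
u_2 = a_2 + 0.9623·q_1 = (-3.1852, 2.1852, 2.5556, 3.2593).
‖u_2‖ = 5.6634, so q_2 = (-0.5624, 0.3858, 0.4512, 0.5755).
r_{23} = q_2·a_3 = -2.0862.

r_{23} = -2.0862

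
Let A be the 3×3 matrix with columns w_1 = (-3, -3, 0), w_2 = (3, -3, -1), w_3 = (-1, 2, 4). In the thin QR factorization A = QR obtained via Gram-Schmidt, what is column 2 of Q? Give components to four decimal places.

w_1 = (-3, -3, 0); ‖w_1‖ = 4.2426, so e_1 = (-0.7071, -0.7071, 0.0000).
e_1·w_2 = (-0.7071)·3 + (-0.7071)·(-3) + 0.0000·(-1) = 0.0000.
u_2 = w_2 + 0.0000·e_1 = (3.0000, -3.0000, -1.0000).
‖u_2‖ = 4.3589, so e_2 = (0.6882, -0.6882, -0.2294).

e_2 = (0.6882, -0.6882, -0.2294)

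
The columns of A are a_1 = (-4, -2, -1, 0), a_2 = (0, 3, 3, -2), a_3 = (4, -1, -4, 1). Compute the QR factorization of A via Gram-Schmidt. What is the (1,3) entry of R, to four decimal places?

r_{13} = -2.1822

a_1 = (-4, -2, -1, 0); ‖a_1‖ = 4.5826, so e_1 = (-0.8729, -0.4364, -0.2182, 0.0000).
r_{13} = e_1·a_3 = -2.1822.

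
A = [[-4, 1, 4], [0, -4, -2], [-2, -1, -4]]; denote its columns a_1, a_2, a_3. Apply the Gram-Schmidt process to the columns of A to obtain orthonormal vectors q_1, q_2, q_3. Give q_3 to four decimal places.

q_3 = (0.4240, 0.3180, -0.8480)

q_1 = a_1/‖a_1‖ = (-4, 0, -2)/4.4721 = (-0.8944, 0.0000, -0.4472).
r_{12} = q_1·a_2 = -0.4472.
u_2 = a_2 + 0.4472·q_1 = (0.6000, -4.0000, -1.2000).
‖u_2‖ = 4.2190, so q_2 = (0.1422, -0.9481, -0.2844).
r_{13} = q_1·a_3 = -1.7889; r_{23} = q_2·a_3 = 3.6027.
u_3 = a_3 + 1.7889·q_1 − 3.6027·q_2 = (1.8876, 1.4157, -3.7753).
‖u_3‖ = 4.4520, so q_3 = (0.4240, 0.3180, -0.8480).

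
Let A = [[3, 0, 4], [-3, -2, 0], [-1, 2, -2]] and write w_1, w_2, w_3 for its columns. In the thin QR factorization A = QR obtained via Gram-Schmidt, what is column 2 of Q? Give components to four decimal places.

w_1 = (3, -3, -1); ‖w_1‖ = 4.3589, so q_1 = (0.6882, -0.6882, -0.2294).
q_1·w_2 = 0.6882·0 + (-0.6882)·(-2) + (-0.2294)·2 = 0.9177.
u_2 = w_2 − 0.9177·q_1 = (-0.6316, -1.3684, 2.2105).
‖u_2‖ = 2.6754, so q_2 = (-0.2361, -0.5115, 0.8262).

q_2 = (-0.2361, -0.5115, 0.8262)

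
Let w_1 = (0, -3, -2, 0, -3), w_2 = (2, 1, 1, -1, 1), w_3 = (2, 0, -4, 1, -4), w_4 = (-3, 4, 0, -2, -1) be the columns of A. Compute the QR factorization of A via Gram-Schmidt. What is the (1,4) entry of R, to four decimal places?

w_1 = (0, -3, -2, 0, -3); ‖w_1‖ = 4.6904, so q_1 = (0.0000, -0.6396, -0.4264, 0.0000, -0.6396).
r_{14} = q_1·w_4 = -1.9188.

r_{14} = -1.9188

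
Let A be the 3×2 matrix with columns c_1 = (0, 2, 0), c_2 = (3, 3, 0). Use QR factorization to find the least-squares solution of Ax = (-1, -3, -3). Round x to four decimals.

x = (-1.0000, -0.3333)

c_1 = (0, 2, 0); ‖c_1‖ = 2.0000, so e_1 = (0.0000, 1.0000, 0.0000).
e_1·c_2 = 0.0000·3 + 1.0000·3 + 0.0000·0 = 3.0000.
u_2 = c_2 − 3.0000·e_1 = (3.0000, 0.0000, 0.0000).
‖u_2‖ = 3.0000, so e_2 = (1.0000, 0.0000, 0.0000).
Qᵀb = (-3.0000, -1.0000).
Back-substitute: x_2 = -1.0000/3.0000 = -0.3333.
x_1 = (-3.0000 − 3.0000·(-0.3333))/2.0000 = -1.0000.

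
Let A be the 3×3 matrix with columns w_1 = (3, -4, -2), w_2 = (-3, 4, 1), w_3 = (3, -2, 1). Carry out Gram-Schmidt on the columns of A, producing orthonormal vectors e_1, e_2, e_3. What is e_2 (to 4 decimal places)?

e_2 = (-0.2228, 0.2971, -0.9285)

e_1 = w_1/‖w_1‖ = (3, -4, -2)/5.3852 = (0.5571, -0.7428, -0.3714).
r_{12} = e_1·w_2 = -5.0138.
u_2 = w_2 + 5.0138·e_1 = (-0.2069, 0.2759, -0.8621).
‖u_2‖ = 0.9285, so e_2 = (-0.2228, 0.2971, -0.9285).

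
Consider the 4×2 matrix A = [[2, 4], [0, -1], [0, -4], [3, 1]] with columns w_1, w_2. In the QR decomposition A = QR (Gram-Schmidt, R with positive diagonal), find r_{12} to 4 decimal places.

w_1 = (2, 0, 0, 3); ‖w_1‖ = 3.6056, so q_1 = (0.5547, 0.0000, 0.0000, 0.8321).
r_{12} = q_1·w_2 = 3.0509.

r_{12} = 3.0509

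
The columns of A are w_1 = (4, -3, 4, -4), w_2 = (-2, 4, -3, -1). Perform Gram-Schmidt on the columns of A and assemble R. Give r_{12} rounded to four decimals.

r_{12} = -3.7087

w_1 = (4, -3, 4, -4); ‖w_1‖ = 7.5498, so q_1 = (0.5298, -0.3974, 0.5298, -0.5298).
r_{12} = q_1·w_2 = -3.7087.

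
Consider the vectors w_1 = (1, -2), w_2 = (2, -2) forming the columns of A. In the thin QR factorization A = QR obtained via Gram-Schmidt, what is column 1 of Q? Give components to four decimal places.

q_1 = w_1/‖w_1‖ = (1, -2)/2.2361 = (0.4472, -0.8944).

q_1 = (0.4472, -0.8944)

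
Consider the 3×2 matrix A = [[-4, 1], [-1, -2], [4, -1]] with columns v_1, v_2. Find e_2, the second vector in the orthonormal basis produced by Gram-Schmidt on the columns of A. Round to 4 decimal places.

e_2 = (0.1231, -0.9847, -0.1231)

v_1 = (-4, -1, 4); ‖v_1‖ = 5.7446, so e_1 = (-0.6963, -0.1741, 0.6963).
e_1·v_2 = (-0.6963)·1 + (-0.1741)·(-2) + 0.6963·(-1) = -1.0445.
u_2 = v_2 + 1.0445·e_1 = (0.2727, -2.1818, -0.2727).
‖u_2‖ = 2.2156, so e_2 = (0.1231, -0.9847, -0.1231).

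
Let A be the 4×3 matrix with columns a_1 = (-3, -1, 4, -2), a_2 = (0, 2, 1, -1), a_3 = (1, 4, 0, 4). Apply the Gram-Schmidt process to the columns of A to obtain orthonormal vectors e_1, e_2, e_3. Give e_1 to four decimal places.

e_1 = a_1/‖a_1‖ = (-3, -1, 4, -2)/5.4772 = (-0.5477, -0.1826, 0.7303, -0.3651).

e_1 = (-0.5477, -0.1826, 0.7303, -0.3651)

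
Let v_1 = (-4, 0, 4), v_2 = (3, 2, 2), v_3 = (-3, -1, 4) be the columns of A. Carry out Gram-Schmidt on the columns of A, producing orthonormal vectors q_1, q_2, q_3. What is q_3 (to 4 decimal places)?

q_3 = (0.3482, -0.8704, 0.3482)

v_1 = (-4, 0, 4); ‖v_1‖ = 5.6569, so q_1 = (-0.7071, 0.0000, 0.7071).
q_1·v_2 = (-0.7071)·3 + 0.0000·2 + 0.7071·2 = -0.7071.
u_2 = v_2 + 0.7071·q_1 = (2.5000, 2.0000, 2.5000).
‖u_2‖ = 4.0620, so q_2 = (0.6155, 0.4924, 0.6155).
q_1·v_3 = (-0.7071)·(-3) + 0.0000·(-1) + 0.7071·4 = 4.9497; q_2·v_3 = 0.6155·(-3) + 0.4924·(-1) + 0.6155·4 = 0.1231.
u_3 = v_3 − 4.9497·q_1 − 0.1231·q_2 = (0.4242, -1.0606, 0.4242).
‖u_3‖ = 1.2185, so q_3 = (0.3482, -0.8704, 0.3482).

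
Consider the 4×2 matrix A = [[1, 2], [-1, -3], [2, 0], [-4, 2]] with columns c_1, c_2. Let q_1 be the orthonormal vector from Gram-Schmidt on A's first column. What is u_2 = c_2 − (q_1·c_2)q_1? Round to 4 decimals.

u_2 = (2.1364, -3.1364, 0.2727, 1.4545)

q_1 = c_1/‖c_1‖ = (1, -1, 2, -4)/4.6904 = (0.2132, -0.2132, 0.4264, -0.8528).
r_{12} = q_1·c_2 = -0.6396.
u_2 = c_2 + 0.6396·q_1 = (2.1364, -3.1364, 0.2727, 1.4545).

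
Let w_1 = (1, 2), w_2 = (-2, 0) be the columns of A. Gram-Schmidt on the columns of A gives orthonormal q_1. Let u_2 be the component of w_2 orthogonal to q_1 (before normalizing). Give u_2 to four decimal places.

u_2 = (-1.6000, 0.8000)

w_1 = (1, 2); ‖w_1‖ = 2.2361, so q_1 = (0.4472, 0.8944).
q_1·w_2 = 0.4472·(-2) + 0.8944·0 = -0.8944.
u_2 = w_2 + 0.8944·q_1 = (-1.6000, 0.8000).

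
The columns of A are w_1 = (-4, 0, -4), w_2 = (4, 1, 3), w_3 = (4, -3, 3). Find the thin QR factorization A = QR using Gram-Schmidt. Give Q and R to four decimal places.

e_1 = w_1/‖w_1‖ = (-4, 0, -4)/5.6569 = (-0.7071, 0.0000, -0.7071).
r_{12} = e_1·w_2 = -4.9497.
u_2 = w_2 + 4.9497·e_1 = (0.5000, 1.0000, -0.5000).
‖u_2‖ = 1.2247, so e_2 = (0.4082, 0.8165, -0.4082).
r_{13} = e_1·w_3 = -4.9497; r_{23} = e_2·w_3 = -2.0412.
u_3 = w_3 + 4.9497·e_1 + 2.0412·e_2 = (1.3333, -1.3333, -1.3333).
‖u_3‖ = 2.3094, so e_3 = (0.5774, -0.5774, -0.5774).

Q = [[-0.7071, 0.4082, 0.5774], [0.0000, 0.8165, -0.5774], [-0.7071, -0.4082, -0.5774]], R = [[5.6569, -4.9497, -4.9497], [0.0000, 1.2247, -2.0412], [0.0000, 0.0000, 2.3094]]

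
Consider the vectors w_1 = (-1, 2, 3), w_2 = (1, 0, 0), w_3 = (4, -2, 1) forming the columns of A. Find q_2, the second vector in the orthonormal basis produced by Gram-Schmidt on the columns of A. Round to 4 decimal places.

q_2 = (0.9636, 0.1482, 0.2224)

w_1 = (-1, 2, 3); ‖w_1‖ = 3.7417, so q_1 = (-0.2673, 0.5345, 0.8018).
q_1·w_2 = (-0.2673)·1 + 0.5345·0 + 0.8018·0 = -0.2673.
u_2 = w_2 + 0.2673·q_1 = (0.9286, 0.1429, 0.2143).
‖u_2‖ = 0.9636, so q_2 = (0.9636, 0.1482, 0.2224).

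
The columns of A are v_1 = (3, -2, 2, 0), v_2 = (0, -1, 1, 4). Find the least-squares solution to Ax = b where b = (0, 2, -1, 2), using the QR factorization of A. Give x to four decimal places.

x = (-0.4414, 0.3759)

v_1 = (3, -2, 2, 0); ‖v_1‖ = 4.1231, so e_1 = (0.7276, -0.4851, 0.4851, 0.0000).
e_1·v_2 = 0.7276·0 + (-0.4851)·(-1) + 0.4851·1 + 0.0000·4 = 0.9701.
u_2 = v_2 − 0.9701·e_1 = (-0.7059, -0.5294, 0.5294, 4.0000).
‖u_2‖ = 4.1302, so e_2 = (-0.1709, -0.1282, 0.1282, 0.9685).
Qᵀb = (-1.4552, 1.5524).
Back-substitute: x_2 = 1.5524/4.1302 = 0.3759.
x_1 = (-1.4552 − 0.9701·0.3759)/4.1231 = -0.4414.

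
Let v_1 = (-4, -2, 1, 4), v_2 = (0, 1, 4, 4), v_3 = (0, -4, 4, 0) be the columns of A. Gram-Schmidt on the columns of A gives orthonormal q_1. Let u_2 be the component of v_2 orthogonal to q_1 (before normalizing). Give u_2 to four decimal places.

v_1 = (-4, -2, 1, 4); ‖v_1‖ = 6.0828, so q_1 = (-0.6576, -0.3288, 0.1644, 0.6576).
q_1·v_2 = (-0.6576)·0 + (-0.3288)·1 + 0.1644·4 + 0.6576·4 = 2.9592.
u_2 = v_2 − 2.9592·q_1 = (1.9459, 1.9730, 3.5135, 2.0541).

u_2 = (1.9459, 1.9730, 3.5135, 2.0541)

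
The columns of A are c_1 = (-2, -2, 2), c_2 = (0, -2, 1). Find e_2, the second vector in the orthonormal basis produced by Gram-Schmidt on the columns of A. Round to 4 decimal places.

e_2 = (0.7071, -0.7071, 0.0000)

e_1 = c_1/‖c_1‖ = (-2, -2, 2)/3.4641 = (-0.5774, -0.5774, 0.5774).
r_{12} = e_1·c_2 = 1.7321.
u_2 = c_2 − 1.7321·e_1 = (1.0000, -1.0000, 0.0000).
‖u_2‖ = 1.4142, so e_2 = (0.7071, -0.7071, 0.0000).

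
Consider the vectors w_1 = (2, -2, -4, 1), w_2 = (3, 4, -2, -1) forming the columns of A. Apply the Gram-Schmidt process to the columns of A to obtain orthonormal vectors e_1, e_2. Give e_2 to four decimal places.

e_2 = (0.4828, 0.8171, -0.2228, -0.2228)

w_1 = (2, -2, -4, 1); ‖w_1‖ = 5.0000, so e_1 = (0.4000, -0.4000, -0.8000, 0.2000).
e_1·w_2 = 0.4000·3 + (-0.4000)·4 + (-0.8000)·(-2) + 0.2000·(-1) = 1.0000.
u_2 = w_2 − 1.0000·e_1 = (2.6000, 4.4000, -1.2000, -1.2000).
‖u_2‖ = 5.3852, so e_2 = (0.4828, 0.8171, -0.2228, -0.2228).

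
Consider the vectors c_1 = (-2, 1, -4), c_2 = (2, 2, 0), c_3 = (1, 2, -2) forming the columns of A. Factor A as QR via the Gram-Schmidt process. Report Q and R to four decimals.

Q = [[-0.4364, 0.6475, 0.6247], [0.2182, 0.7498, -0.6247], [-0.8729, -0.1363, -0.4685]], R = [[4.5826, -0.4364, 1.7457], [0.0000, 2.7946, 2.4197], [0.0000, 0.0000, 0.3123]]

e_1 = c_1/‖c_1‖ = (-2, 1, -4)/4.5826 = (-0.4364, 0.2182, -0.8729).
r_{12} = e_1·c_2 = -0.4364.
u_2 = c_2 + 0.4364·e_1 = (1.8095, 2.0952, -0.3810).
‖u_2‖ = 2.7946, so e_2 = (0.6475, 0.7498, -0.1363).
r_{13} = e_1·c_3 = 1.7457; r_{23} = e_2·c_3 = 2.4197.
u_3 = c_3 − 1.7457·e_1 − 2.4197·e_2 = (0.1951, -0.1951, -0.1463).
‖u_3‖ = 0.3123, so e_3 = (0.6247, -0.6247, -0.4685).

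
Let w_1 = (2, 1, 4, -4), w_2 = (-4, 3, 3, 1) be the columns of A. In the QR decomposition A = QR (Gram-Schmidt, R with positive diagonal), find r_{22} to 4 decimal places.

q_1 = w_1/‖w_1‖ = (2, 1, 4, -4)/6.0828 = (0.3288, 0.1644, 0.6576, -0.6576).
r_{12} = q_1·w_2 = 0.4932.
u_2 = w_2 − 0.4932·q_1 = (-4.1622, 2.9189, 2.6757, 1.3243).
r_{22} = ‖u_2‖ = 5.8955.

r_{22} = 5.8955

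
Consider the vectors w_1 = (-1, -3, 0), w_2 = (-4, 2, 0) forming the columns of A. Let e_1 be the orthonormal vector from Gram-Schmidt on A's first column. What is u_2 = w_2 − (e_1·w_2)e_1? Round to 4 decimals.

u_2 = (-4.2000, 1.4000, 0.0000)

w_1 = (-1, -3, 0); ‖w_1‖ = 3.1623, so e_1 = (-0.3162, -0.9487, 0.0000).
e_1·w_2 = (-0.3162)·(-4) + (-0.9487)·2 + 0.0000·0 = -0.6325.
u_2 = w_2 + 0.6325·e_1 = (-4.2000, 1.4000, 0.0000).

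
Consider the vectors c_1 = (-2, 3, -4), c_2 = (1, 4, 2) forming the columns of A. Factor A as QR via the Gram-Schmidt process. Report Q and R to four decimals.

Q = [[-0.3714, 0.2491], [0.5571, 0.8305], [-0.7428, 0.4983]], R = [[5.3852, 0.3714], [0.0000, 4.5675]]

q_1 = c_1/‖c_1‖ = (-2, 3, -4)/5.3852 = (-0.3714, 0.5571, -0.7428).
r_{12} = q_1·c_2 = 0.3714.
u_2 = c_2 − 0.3714·q_1 = (1.1379, 3.7931, 2.2759).
‖u_2‖ = 4.5675, so q_2 = (0.2491, 0.8305, 0.4983).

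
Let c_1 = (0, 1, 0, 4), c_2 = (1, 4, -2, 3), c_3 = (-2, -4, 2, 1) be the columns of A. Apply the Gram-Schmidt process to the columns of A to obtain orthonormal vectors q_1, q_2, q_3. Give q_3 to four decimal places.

q_3 = (-0.7954, -0.1204, -0.5933, 0.0301)

c_1 = (0, 1, 0, 4); ‖c_1‖ = 4.1231, so q_1 = (0.0000, 0.2425, 0.0000, 0.9701).
q_1·c_2 = 0.0000·1 + 0.2425·4 + 0.0000·(-2) + 0.9701·3 = 3.8806.
u_2 = c_2 − 3.8806·q_1 = (1.0000, 3.0588, -2.0000, -0.7647).
‖u_2‖ = 3.8654, so q_2 = (0.2587, 0.7913, -0.5174, -0.1978).
q_1·c_3 = 0.0000·(-2) + 0.2425·(-4) + 0.0000·2 + 0.9701·1 = 0.0000; q_2·c_3 = 0.2587·(-2) + 0.7913·(-4) + (-0.5174)·2 + (-0.1978)·1 = -4.9154.
u_3 = c_3 + 0.0000·q_1 + 4.9154·q_2 = (-0.7283, -0.1102, -0.5433, 0.0276).
‖u_3‖ = 0.9157, so q_3 = (-0.7954, -0.1204, -0.5933, 0.0301).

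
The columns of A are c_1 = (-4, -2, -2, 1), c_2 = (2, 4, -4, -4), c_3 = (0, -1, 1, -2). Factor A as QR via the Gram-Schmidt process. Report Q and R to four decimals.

e_1 = c_1/‖c_1‖ = (-4, -2, -2, 1)/5.0000 = (-0.8000, -0.4000, -0.4000, 0.2000).
r_{12} = e_1·c_2 = -2.4000.
u_2 = c_2 + 2.4000·e_1 = (0.0800, 3.0400, -4.9600, -3.5200).
‖u_2‖ = 6.8000, so e_2 = (0.0118, 0.4471, -0.7294, -0.5176).
r_{13} = e_1·c_3 = -0.4000; r_{23} = e_2·c_3 = -0.1412.
u_3 = c_3 + 0.4000·e_1 + 0.1412·e_2 = (-0.3183, -1.0969, 0.7370, -1.9931).
‖u_3‖ = 2.4125, so e_3 = (-0.1320, -0.4547, 0.3055, -0.8262).

Q = [[-0.8000, 0.0118, -0.1320], [-0.4000, 0.4471, -0.4547], [-0.4000, -0.7294, 0.3055], [0.2000, -0.5176, -0.8262]], R = [[5.0000, -2.4000, -0.4000], [0.0000, 6.8000, -0.1412], [0.0000, 0.0000, 2.4125]]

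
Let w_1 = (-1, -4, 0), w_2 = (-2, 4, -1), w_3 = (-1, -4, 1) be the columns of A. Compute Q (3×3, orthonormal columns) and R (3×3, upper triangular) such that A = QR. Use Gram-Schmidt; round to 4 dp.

Q = [[-0.2425, -0.9175, -0.3152], [-0.9701, 0.2294, 0.0788], [0.0000, -0.3249, 0.9457]], R = [[4.1231, -3.3955, 4.1231], [0.0000, 3.0774, -0.3249], [0.0000, 0.0000, 0.9457]]

w_1 = (-1, -4, 0); ‖w_1‖ = 4.1231, so e_1 = (-0.2425, -0.9701, 0.0000).
e_1·w_2 = (-0.2425)·(-2) + (-0.9701)·4 + 0.0000·(-1) = -3.3955.
u_2 = w_2 + 3.3955·e_1 = (-2.8235, 0.7059, -1.0000).
‖u_2‖ = 3.0774, so e_2 = (-0.9175, 0.2294, -0.3249).
e_1·w_3 = (-0.2425)·(-1) + (-0.9701)·(-4) + 0.0000·1 = 4.1231; e_2·w_3 = (-0.9175)·(-1) + 0.2294·(-4) + (-0.3249)·1 = -0.3249.
u_3 = w_3 − 4.1231·e_1 + 0.3249·e_2 = (-0.2981, 0.0745, 0.8944).
‖u_3‖ = 0.9457, so e_3 = (-0.3152, 0.0788, 0.9457).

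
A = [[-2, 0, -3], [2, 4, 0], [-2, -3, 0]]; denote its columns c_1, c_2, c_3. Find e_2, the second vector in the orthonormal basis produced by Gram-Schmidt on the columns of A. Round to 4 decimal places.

e_2 = (0.7926, 0.5661, -0.2265)

c_1 = (-2, 2, -2); ‖c_1‖ = 3.4641, so e_1 = (-0.5774, 0.5774, -0.5774).
e_1·c_2 = (-0.5774)·0 + 0.5774·4 + (-0.5774)·(-3) = 4.0415.
u_2 = c_2 − 4.0415·e_1 = (2.3333, 1.6667, -0.6667).
‖u_2‖ = 2.9439, so e_2 = (0.7926, 0.5661, -0.2265).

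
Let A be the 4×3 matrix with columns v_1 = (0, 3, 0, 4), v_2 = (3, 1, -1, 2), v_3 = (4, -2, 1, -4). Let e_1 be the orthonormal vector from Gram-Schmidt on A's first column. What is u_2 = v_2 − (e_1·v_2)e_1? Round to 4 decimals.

u_2 = (3.0000, -0.3200, -1.0000, 0.2400)

e_1 = v_1/‖v_1‖ = (0, 3, 0, 4)/5.0000 = (0.0000, 0.6000, 0.0000, 0.8000).
r_{12} = e_1·v_2 = 2.2000.
u_2 = v_2 − 2.2000·e_1 = (3.0000, -0.3200, -1.0000, 0.2400).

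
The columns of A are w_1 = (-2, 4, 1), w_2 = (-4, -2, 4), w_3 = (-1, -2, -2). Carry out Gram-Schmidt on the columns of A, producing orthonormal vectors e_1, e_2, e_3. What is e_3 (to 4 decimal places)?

w_1 = (-2, 4, 1); ‖w_1‖ = 4.5826, so e_1 = (-0.4364, 0.8729, 0.2182).
e_1·w_2 = (-0.4364)·(-4) + 0.8729·(-2) + 0.2182·4 = 0.8729.
u_2 = w_2 − 0.8729·e_1 = (-3.6190, -2.7619, 3.8095).
‖u_2‖ = 5.9362, so e_2 = (-0.6097, -0.4653, 0.6417).
e_1·w_3 = (-0.4364)·(-1) + 0.8729·(-2) + 0.2182·(-2) = -1.7457; e_2·w_3 = (-0.6097)·(-1) + (-0.4653)·(-2) + 0.6417·(-2) = 0.2567.
u_3 = w_3 + 1.7457·e_1 − 0.2567·e_2 = (-1.6054, -0.3568, -1.7838).
‖u_3‖ = 2.4262, so e_3 = (-0.6617, -0.1470, -0.7352).

e_3 = (-0.6617, -0.1470, -0.7352)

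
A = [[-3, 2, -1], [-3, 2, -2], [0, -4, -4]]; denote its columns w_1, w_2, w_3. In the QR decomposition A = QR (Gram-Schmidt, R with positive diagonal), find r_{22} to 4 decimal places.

r_{22} = 4.0000

q_1 = w_1/‖w_1‖ = (-3, -3, 0)/4.2426 = (-0.7071, -0.7071, 0.0000).
r_{12} = q_1·w_2 = -2.8284.
u_2 = w_2 + 2.8284·q_1 = (0.0000, 0.0000, -4.0000).
r_{22} = ‖u_2‖ = 4.0000.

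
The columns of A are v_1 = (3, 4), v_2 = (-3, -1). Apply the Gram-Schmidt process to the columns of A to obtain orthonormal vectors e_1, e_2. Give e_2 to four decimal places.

e_2 = (-0.8000, 0.6000)

v_1 = (3, 4); ‖v_1‖ = 5.0000, so e_1 = (0.6000, 0.8000).
e_1·v_2 = 0.6000·(-3) + 0.8000·(-1) = -2.6000.
u_2 = v_2 + 2.6000·e_1 = (-1.4400, 1.0800).
‖u_2‖ = 1.8000, so e_2 = (-0.8000, 0.6000).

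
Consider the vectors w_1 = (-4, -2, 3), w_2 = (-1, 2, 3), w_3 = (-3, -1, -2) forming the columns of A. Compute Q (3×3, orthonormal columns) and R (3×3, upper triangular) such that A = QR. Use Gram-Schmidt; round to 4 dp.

e_1 = w_1/‖w_1‖ = (-4, -2, 3)/5.3852 = (-0.7428, -0.3714, 0.5571).
r_{12} = e_1·w_2 = 1.6713.
u_2 = w_2 − 1.6713·e_1 = (0.2414, 2.6207, 2.0690).
‖u_2‖ = 3.3477, so e_2 = (0.0721, 0.7828, 0.6180).
r_{13} = e_1·w_3 = 1.4856; r_{23} = e_2·w_3 = -2.2352.
u_3 = w_3 − 1.4856·e_1 + 2.2352·e_2 = (-1.7354, 1.3015, -1.4462).
‖u_3‖ = 2.6071, so e_3 = (-0.6656, 0.4992, -0.5547).

Q = [[-0.7428, 0.0721, -0.6656], [-0.3714, 0.7828, 0.4992], [0.5571, 0.6180, -0.5547]], R = [[5.3852, 1.6713, 1.4856], [0.0000, 3.3477, -2.2352], [0.0000, 0.0000, 2.6071]]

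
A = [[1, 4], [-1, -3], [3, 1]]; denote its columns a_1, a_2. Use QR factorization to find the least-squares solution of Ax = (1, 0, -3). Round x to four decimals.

x = (-1.1720, 0.4892)

e_1 = a_1/‖a_1‖ = (1, -1, 3)/3.3166 = (0.3015, -0.3015, 0.9045).
r_{12} = e_1·a_2 = 3.0151.
u_2 = a_2 − 3.0151·e_1 = (3.0909, -2.0909, -1.7273).
‖u_2‖ = 4.1121, so e_2 = (0.7517, -0.5085, -0.4200).
Qᵀb = (-2.4121, 2.0118).
Back-substitute: x_2 = 2.0118/4.1121 = 0.4892.
x_1 = (-2.4121 − 3.0151·0.4892)/3.3166 = -1.1720.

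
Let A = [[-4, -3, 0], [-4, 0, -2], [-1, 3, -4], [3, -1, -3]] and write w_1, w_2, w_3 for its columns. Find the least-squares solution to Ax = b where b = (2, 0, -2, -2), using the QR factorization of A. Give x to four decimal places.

e_1 = w_1/‖w_1‖ = (-4, -4, -1, 3)/6.4807 = (-0.6172, -0.6172, -0.1543, 0.4629).
r_{12} = e_1·w_2 = 0.9258.
u_2 = w_2 − 0.9258·e_1 = (-2.4286, 0.5714, 3.1429, -1.4286).
‖u_2‖ = 4.2594, so e_2 = (-0.5702, 0.1342, 0.7379, -0.3354).
r_{13} = e_1·w_3 = 0.4629; r_{23} = e_2·w_3 = -2.2136.
u_3 = w_3 − 0.4629·e_1 + 2.2136·e_2 = (-0.9764, -1.4173, -2.2953, -3.9567).
‖u_3‖ = 4.8873, so e_3 = (-0.1998, -0.2900, -0.4696, -0.8096).
Qᵀb = (-1.8516, -1.9453, 2.1589).
Back-substitute: x_3 = 2.1589/4.8873 = 0.4417.
x_2 = (-1.9453 + 2.2136·0.4417)/4.2594 = -0.2271.
x_1 = (-1.8516 − 0.9258·(-0.2271) − 0.4629·0.4417)/6.4807 = -0.2848.

x = (-0.2848, -0.2271, 0.4417)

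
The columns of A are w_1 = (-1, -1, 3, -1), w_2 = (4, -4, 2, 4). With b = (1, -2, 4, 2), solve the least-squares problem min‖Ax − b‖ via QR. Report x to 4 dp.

x = (0.8323, 0.5065)

w_1 = (-1, -1, 3, -1); ‖w_1‖ = 3.4641, so q_1 = (-0.2887, -0.2887, 0.8660, -0.2887).
q_1·w_2 = (-0.2887)·4 + (-0.2887)·(-4) + 0.8660·2 + (-0.2887)·4 = 0.5774.
u_2 = w_2 − 0.5774·q_1 = (4.1667, -3.8333, 1.5000, 4.1667).
‖u_2‖ = 7.1880, so q_2 = (0.5797, -0.5333, 0.2087, 0.5797).
Qᵀb = (3.1754, 3.6404).
Back-substitute: x_2 = 3.6404/7.1880 = 0.5065.
x_1 = (3.1754 − 0.5774·0.5065)/3.4641 = 0.8323.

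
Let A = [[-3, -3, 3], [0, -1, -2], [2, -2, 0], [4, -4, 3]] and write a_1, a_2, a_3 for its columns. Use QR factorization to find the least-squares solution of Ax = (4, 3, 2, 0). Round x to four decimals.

e_1 = a_1/‖a_1‖ = (-3, 0, 2, 4)/5.3852 = (-0.5571, 0.0000, 0.3714, 0.7428).
r_{12} = e_1·a_2 = -2.0426.
u_2 = a_2 + 2.0426·e_1 = (-4.1379, -1.0000, -1.2414, -2.4828).
‖u_2‖ = 5.0821, so e_2 = (-0.8142, -0.1968, -0.2443, -0.4885).
r_{13} = e_1·a_3 = 0.5571; r_{23} = e_2·a_3 = -3.5147.
u_3 = a_3 − 0.5571·e_1 + 3.5147·e_2 = (0.4486, -2.6916, -1.0654, 0.8692).
‖u_3‖ = 3.0556, so e_3 = (0.1468, -0.8809, -0.3487, 0.2845).
Qᵀb = (-1.4856, -4.3357, -2.7528).
Back-substitute: x_3 = -2.7528/3.0556 = -0.9009.
x_2 = (-4.3357 + 3.5147·(-0.9009))/5.0821 = -1.4762.
x_1 = (-1.4856 + 2.0426·(-1.4762) − 0.5571·(-0.9009))/5.3852 = -0.7426.

x = (-0.7426, -1.4762, -0.9009)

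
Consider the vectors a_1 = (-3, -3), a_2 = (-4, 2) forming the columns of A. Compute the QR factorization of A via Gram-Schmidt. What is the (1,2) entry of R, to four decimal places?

e_1 = a_1/‖a_1‖ = (-3, -3)/4.2426 = (-0.7071, -0.7071).
r_{12} = e_1·a_2 = 1.4142.

r_{12} = 1.4142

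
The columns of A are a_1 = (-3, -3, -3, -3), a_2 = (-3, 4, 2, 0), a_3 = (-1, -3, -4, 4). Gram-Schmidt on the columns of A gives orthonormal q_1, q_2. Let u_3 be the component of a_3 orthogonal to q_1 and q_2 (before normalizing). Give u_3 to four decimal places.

u_3 = (-1.9626, -0.2991, -2.3458, 4.6075)

a_1 = (-3, -3, -3, -3); ‖a_1‖ = 6.0000, so q_1 = (-0.5000, -0.5000, -0.5000, -0.5000).
q_1·a_2 = (-0.5000)·(-3) + (-0.5000)·4 + (-0.5000)·2 + (-0.5000)·0 = -1.5000.
u_2 = a_2 + 1.5000·q_1 = (-3.7500, 3.2500, 1.2500, -0.7500).
‖u_2‖ = 5.1720, so q_2 = (-0.7251, 0.6284, 0.2417, -0.1450).
q_1·a_3 = (-0.5000)·(-1) + (-0.5000)·(-3) + (-0.5000)·(-4) + (-0.5000)·4 = 2.0000; q_2·a_3 = (-0.7251)·(-1) + 0.6284·(-3) + 0.2417·(-4) + (-0.1450)·4 = -2.7069.
u_3 = a_3 − 2.0000·q_1 + 2.7069·q_2 = (-1.9626, -0.2991, -2.3458, 4.6075).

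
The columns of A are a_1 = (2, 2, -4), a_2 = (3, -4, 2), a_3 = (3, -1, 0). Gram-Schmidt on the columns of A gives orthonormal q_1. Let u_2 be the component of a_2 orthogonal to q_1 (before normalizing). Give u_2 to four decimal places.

u_2 = (3.8333, -3.1667, 0.3333)

a_1 = (2, 2, -4); ‖a_1‖ = 4.8990, so q_1 = (0.4082, 0.4082, -0.8165).
q_1·a_2 = 0.4082·3 + 0.4082·(-4) + (-0.8165)·2 = -2.0412.
u_2 = a_2 + 2.0412·q_1 = (3.8333, -3.1667, 0.3333).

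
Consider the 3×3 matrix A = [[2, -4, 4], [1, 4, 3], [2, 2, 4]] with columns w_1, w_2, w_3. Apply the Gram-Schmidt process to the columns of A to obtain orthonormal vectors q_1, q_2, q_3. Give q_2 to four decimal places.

w_1 = (2, 1, 2); ‖w_1‖ = 3.0000, so q_1 = (0.6667, 0.3333, 0.6667).
q_1·w_2 = 0.6667·(-4) + 0.3333·4 + 0.6667·2 = 0.0000.
u_2 = w_2 + 0.0000·q_1 = (-4.0000, 4.0000, 2.0000).
‖u_2‖ = 6.0000, so q_2 = (-0.6667, 0.6667, 0.3333).

q_2 = (-0.6667, 0.6667, 0.3333)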